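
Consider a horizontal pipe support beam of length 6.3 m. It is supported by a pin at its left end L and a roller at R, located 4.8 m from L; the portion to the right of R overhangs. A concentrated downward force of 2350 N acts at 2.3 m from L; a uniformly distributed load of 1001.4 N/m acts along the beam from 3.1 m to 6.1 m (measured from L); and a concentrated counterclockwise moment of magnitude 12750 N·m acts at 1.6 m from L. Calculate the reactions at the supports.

L_x = 0, L_y = 4005 N, R_y = 1349 N

Resultant of the distributed load: 1001.4 × 3 = 3004.2 N at 4.6 m from L.
Moments about L: R_y·4.8 − 2350·2.3 − (1001.4·3)·4.6 + 12750 = 0 → R_y = 6474.32/4.8 = 1348.82 ≈ 1349 N.
ΣF_y = 0: L_y + 1348.82 − 2350 − 1001.4·3 = 0 → L_y = 4005 N.
ΣF_x = 0: no horizontal applied forces, so L_x = 0.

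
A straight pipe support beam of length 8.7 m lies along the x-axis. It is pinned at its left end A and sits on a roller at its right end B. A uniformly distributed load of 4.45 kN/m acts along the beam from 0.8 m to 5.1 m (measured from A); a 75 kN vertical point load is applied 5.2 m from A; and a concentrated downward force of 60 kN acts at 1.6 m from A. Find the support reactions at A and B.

Resultant of the distributed load: 4.45 × 4.3 = 19.135 kN at 2.95 m from A.
Taking moments about A: B_y·8.7 − (4.45·4.3)·2.95 − 75·5.2 − 60·1.6 = 0 → B_y = 542.44825/8.7 = 62.3504 ≈ 62.35 kN.
ΣF_y = 0: A_y + 62.3504 − 4.45·4.3 − 75 − 60 = 0 → A_y = 91.78 kN.
ΣF_x = 0: no horizontal applied forces, so A_x = 0.

A_x = 0, A_y = 91.78 kN, B_y = 62.35 kN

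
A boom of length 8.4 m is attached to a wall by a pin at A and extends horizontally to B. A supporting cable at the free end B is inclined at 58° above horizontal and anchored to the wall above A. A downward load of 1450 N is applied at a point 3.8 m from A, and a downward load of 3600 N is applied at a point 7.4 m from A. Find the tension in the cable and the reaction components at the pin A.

ΣM about A: T·sin58°·8.4 − 1450·3.8 − 3600·7.4 = 0 → T = 32150/(8.4·0.848048) = 4513.17 ≈ 4513 N.
ΣF_x = 0: A_x − T·cos58° = 0 → A_x = 4513.17 × 0.529919 = 2392 N.
ΣF_y = 0: A_y + T·sin58° − 1450 − 3600 = 0 → A_y = 5050 − 4513.17 × 0.848048 = 1223 N.

T = 4513 N, A_x = 2392 N, A_y = 1223 N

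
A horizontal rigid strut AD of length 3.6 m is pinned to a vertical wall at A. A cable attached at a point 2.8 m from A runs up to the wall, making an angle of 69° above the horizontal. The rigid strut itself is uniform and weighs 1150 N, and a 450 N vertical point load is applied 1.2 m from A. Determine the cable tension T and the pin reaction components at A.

ΣM about A: T·sin69°·2.8 − 1150·1.8 − 450·1.2 = 0 → T = 2610/(2.8·0.93358) = 998.461 ≈ 998.5 N.
ΣF_x = 0: A_x − T·cos69° = 0 → A_x = 998.461 × 0.358368 = 357.8 N.
ΣF_y = 0: A_y + T·sin69° − 1150 − 450 = 0 → A_y = 1600 − 998.461 × 0.93358 = 667.9 N.

T = 998.5 N, A_x = 357.8 N, A_y = 667.9 N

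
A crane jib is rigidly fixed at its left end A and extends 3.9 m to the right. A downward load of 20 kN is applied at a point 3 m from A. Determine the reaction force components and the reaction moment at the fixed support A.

A_x = 0, A_y = 20.00 kN, M_A = 60.00 kN·m

ΣF_x = 0: A_x = 0.
ΣF_y = 0: A_y − 20 = 0 → A_y = 20.00 kN.
ΣM about A: M_A − 20·3 = 0 → M_A = 60.00 kN·m.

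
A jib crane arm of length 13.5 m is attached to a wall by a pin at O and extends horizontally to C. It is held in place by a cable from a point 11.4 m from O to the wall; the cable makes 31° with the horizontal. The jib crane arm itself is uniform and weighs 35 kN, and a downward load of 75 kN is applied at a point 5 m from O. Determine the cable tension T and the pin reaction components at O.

ΣM about O: T·sin31°·11.4 − 35·6.75 − 75·5 = 0 → T = 611.25/(11.4·0.515038) = 104.106 ≈ 104.1 kN.
ΣF_x = 0: O_x − T·cos31° = 0 → O_x = 104.106 × 0.857167 = 89.24 kN.
ΣF_y = 0: O_y + T·sin31° − 35 − 75 = 0 → O_y = 110 − 104.106 × 0.515038 = 56.38 kN.

T = 104.1 kN, O_x = 89.24 kN, O_y = 56.38 kN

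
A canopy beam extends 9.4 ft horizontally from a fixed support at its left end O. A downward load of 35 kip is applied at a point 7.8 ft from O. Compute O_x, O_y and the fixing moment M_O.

ΣF_x = 0: O_x = 0.
ΣF_y = 0: O_y − 35 = 0 → O_y = 35.00 kip.
ΣM about O: M_O − 35·7.8 = 0 → M_O = 273.0 kip·ft.

O_x = 0, O_y = 35.00 kip, M_O = 273.0 kip·ft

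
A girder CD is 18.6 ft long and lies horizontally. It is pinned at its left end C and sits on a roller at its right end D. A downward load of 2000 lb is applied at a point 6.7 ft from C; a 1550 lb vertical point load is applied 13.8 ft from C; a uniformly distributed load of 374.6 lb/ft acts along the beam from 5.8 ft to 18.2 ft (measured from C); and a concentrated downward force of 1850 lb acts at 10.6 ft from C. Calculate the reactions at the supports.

C_x = 0, C_y = 4124 lb, D_y = 5922 lb

Resultant of the distributed load: 374.6 × 12.4 = 4645.04 lb at 12 ft from C.
Taking moments about C: D_y·18.6 − 2000·6.7 − 1550·13.8 − (374.6·12.4)·12 − 1850·10.6 = 0 → D_y = 110140.48/18.6 = 5921.53 ≈ 5922 lb.
ΣF_y = 0: C_y + 5921.53 − 2000 − 1550 − 374.6·12.4 − 1850 = 0 → C_y = 4124 lb.
ΣF_x = 0: no horizontal applied forces, so C_x = 0.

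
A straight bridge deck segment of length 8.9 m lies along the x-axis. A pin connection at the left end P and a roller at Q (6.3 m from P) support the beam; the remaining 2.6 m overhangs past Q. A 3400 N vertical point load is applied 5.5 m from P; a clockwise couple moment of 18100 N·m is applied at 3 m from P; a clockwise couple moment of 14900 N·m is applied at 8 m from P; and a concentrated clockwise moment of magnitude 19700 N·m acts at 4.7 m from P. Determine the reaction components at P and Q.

P_x = 0, P_y = -7933 N, Q_y = 11330 N

ΣM about P: Q_y·6.3 − 3400·5.5 − 18100 − 14900 − 19700 = 0 → Q_y = 71400/6.3 = 11333.3 ≈ 11330 N.
ΣF_y = 0: P_y + 11333.3 − 3400 = 0 → P_y = -7933 N.
ΣF_x = 0: no horizontal applied forces, so P_x = 0.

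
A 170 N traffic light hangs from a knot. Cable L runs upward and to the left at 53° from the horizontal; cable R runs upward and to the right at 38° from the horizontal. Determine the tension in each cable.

ΣF_x = 0: −T_L·cos53° + T_R·cos38° = 0 → T_R = 0.763714·T_L.
ΣF_y = 0: T_L·sin53° + T_R·sin38° = 170.
Substitute: T_L·(0.798636 + 0.763714·0.615661) = 170 → T_L = 133.982 ≈ 134.0 N.
Then T_R = 0.763714 × 133.982 = 102.3 N.

T_L = 134.0 N, T_R = 102.3 N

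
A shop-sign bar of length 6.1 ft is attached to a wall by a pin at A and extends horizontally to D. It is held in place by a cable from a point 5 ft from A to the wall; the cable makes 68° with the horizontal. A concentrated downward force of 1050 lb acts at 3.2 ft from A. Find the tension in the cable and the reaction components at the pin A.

ΣM about A: T·sin68°·5 − 1050·3.2 = 0 → T = 3360/(5·0.927184) = 724.775 ≈ 724.8 lb.
ΣF_x = 0: A_x − T·cos68° = 0 → A_x = 724.775 × 0.374607 = 271.5 lb.
ΣF_y = 0: A_y + T·sin68° − 1050 = 0 → A_y = 1050 − 724.775 × 0.927184 = 378.0 lb.

T = 724.8 lb, A_x = 271.5 lb, A_y = 378.0 lb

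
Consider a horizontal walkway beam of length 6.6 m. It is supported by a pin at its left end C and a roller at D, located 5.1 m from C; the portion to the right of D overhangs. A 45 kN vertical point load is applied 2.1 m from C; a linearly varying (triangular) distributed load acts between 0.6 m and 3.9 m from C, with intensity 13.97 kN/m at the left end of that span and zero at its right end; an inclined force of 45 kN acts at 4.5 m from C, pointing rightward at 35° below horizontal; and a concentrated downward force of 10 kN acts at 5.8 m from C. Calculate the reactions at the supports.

C_x = -36.86 kN, C_y = 43.50 kN, D_y = 60.36 kN

Resultant of the triangular load: ½ × 13.97 × 3.3 = 23.0505 kN, acting at 1.7 m from C (one-third of the span from the peak).
Moments about C: D_y·5.1 − 45·2.1 − (½·13.97·3.3)·1.7 − 45·sin35°·4.5 − 10·5.8 = 0 → D_y = 307.835/5.1 = 60.3598 ≈ 60.36 kN.
ΣF_y = 0: C_y + 60.3598 − 45 − ½·13.97·3.3 − 45·sin35° − 10 = 0 → C_y = 43.50 kN.
ΣF_x = 0: C_x + 45·cos35° = 0 → C_x = -36.86 kN.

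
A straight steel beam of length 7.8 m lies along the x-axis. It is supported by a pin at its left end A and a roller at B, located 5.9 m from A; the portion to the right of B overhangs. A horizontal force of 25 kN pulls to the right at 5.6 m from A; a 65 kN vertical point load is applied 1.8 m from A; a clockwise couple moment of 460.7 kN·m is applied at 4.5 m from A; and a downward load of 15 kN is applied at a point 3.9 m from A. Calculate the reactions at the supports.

A_x = -25.00 kN, A_y = -27.83 kN, B_y = 107.8 kN

Moments about A: B_y·5.9 − 65·1.8 − 460.7 − 15·3.9 = 0 → B_y = 636.2/5.9 = 107.831 ≈ 107.8 kN.
ΣF_y = 0: A_y + 107.831 − 65 − 15 = 0 → A_y = -27.83 kN.
ΣF_x = 0: A_x + 25 = 0 → A_x = -25.00 kN.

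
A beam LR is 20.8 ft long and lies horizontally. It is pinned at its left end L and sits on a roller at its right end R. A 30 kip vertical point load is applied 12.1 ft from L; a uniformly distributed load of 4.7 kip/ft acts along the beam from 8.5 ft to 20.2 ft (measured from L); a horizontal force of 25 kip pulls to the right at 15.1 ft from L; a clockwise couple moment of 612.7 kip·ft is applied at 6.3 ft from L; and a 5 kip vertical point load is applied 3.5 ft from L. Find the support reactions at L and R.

Resultant of the distributed load: 4.7 × 11.7 = 54.99 kip at 14.35 ft from L.
ΣM about L: R_y·20.8 − 30·12.1 − (4.7·11.7)·14.35 − 612.7 − 5·3.5 = 0 → R_y = 1782.3065/20.8 = 85.6878 ≈ 85.69 kip.
ΣF_y = 0: L_y + 85.6878 − 30 − 4.7·11.7 − 5 = 0 → L_y = 4.302 kip.
ΣF_x = 0: L_x + 25 = 0 → L_x = -25.00 kip.

L_x = -25.00 kip, L_y = 4.302 kip, R_y = 85.69 kip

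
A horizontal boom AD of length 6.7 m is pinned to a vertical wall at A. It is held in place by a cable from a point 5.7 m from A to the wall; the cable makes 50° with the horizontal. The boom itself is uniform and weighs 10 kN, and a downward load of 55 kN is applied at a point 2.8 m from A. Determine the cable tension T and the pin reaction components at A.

T = 42.94 kN, A_x = 27.60 kN, A_y = 32.11 kN

ΣM about A: T·sin50°·5.7 − 10·3.35 − 55·2.8 = 0 → T = 187.5/(5.7·0.766044) = 42.9411 ≈ 42.94 kN.
ΣF_x = 0: A_x − T·cos50° = 0 → A_x = 42.9411 × 0.642788 = 27.60 kN.
ΣF_y = 0: A_y + T·sin50° − 10 − 55 = 0 → A_y = 65 − 42.9411 × 0.766044 = 32.11 kN.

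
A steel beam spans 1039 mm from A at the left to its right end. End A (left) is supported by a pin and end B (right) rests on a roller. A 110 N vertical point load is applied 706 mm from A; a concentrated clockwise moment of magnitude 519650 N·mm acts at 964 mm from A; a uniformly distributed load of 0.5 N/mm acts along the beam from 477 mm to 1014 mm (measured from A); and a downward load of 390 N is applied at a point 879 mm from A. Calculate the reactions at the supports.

A_x = 0, A_y = -329.0 N, B_y = 1097 N

Resultant of the distributed load: 0.5 × 537 = 268.5 N at 745.5 mm from A.
Moments about A: B_y·1039 − 110·706 − 519650 − (0.5·537)·745.5 − 390·879 = 0 → B_y = 1140286.75/1039 = 1097.48 ≈ 1097 N.
ΣF_y = 0: A_y + 1097.48 − 110 − 0.5·537 − 390 = 0 → A_y = -329.0 N.
ΣF_x = 0: no horizontal applied forces, so A_x = 0.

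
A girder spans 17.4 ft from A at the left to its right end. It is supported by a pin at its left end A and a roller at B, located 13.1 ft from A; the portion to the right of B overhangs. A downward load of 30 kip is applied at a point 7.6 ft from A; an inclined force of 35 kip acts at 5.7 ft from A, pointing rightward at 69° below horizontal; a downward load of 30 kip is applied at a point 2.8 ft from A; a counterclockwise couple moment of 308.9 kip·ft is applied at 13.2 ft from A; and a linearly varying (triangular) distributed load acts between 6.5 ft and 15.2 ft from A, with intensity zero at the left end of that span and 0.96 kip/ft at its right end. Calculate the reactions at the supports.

A_x = -12.54 kip, A_y = 78.48 kip, B_y = 18.38 kip

Resultant of the triangular load: ½ × 0.96 × 8.7 = 4.176 kip, acting at 12.3 ft from A (one-third of the span from the peak).
Moments about A: B_y·13.1 − 30·7.6 − 35·sin69°·5.7 − 30·2.8 + 308.9 − (½·0.96·8.7)·12.3 = 0 → B_y = 240.714/13.1 = 18.3751 ≈ 18.38 kip.
ΣF_y = 0: A_y + 18.3751 − 30 − 35·sin69° − 30 − ½·0.96·8.7 = 0 → A_y = 78.48 kip.
ΣF_x = 0: A_x + 35·cos69° = 0 → A_x = -12.54 kip.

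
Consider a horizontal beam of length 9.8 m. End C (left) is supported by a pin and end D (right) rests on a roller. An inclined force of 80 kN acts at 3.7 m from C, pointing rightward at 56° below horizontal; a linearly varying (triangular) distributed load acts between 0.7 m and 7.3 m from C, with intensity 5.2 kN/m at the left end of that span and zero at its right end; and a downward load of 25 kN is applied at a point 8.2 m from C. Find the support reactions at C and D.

C_x = -44.74 kN, C_y = 57.45 kN, D_y = 51.04 kN

Resultant of the triangular load: ½ × 5.2 × 6.6 = 17.16 kN, acting at 2.9 m from C (one-third of the span from the peak).
ΣM about C: D_y·9.8 − 80·sin56°·3.7 − (½·5.2·6.6)·2.9 − 25·8.2 = 0 → D_y = 500.159/9.8 = 51.0366 ≈ 51.04 kN.
ΣF_y = 0: C_y + 51.0366 − 80·sin56° − ½·5.2·6.6 − 25 = 0 → C_y = 57.45 kN.
ΣF_x = 0: C_x + 80·cos56° = 0 → C_x = -44.74 kN.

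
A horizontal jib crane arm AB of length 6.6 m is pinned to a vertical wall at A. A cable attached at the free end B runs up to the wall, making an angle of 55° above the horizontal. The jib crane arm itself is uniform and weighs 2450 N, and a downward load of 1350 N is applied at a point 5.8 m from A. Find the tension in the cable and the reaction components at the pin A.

ΣM about A: T·sin55°·6.6 − 2450·3.3 − 1350·5.8 = 0 → T = 15915/(6.6·0.819152) = 2943.73 ≈ 2944 N.
ΣF_x = 0: A_x − T·cos55° = 0 → A_x = 2943.73 × 0.573576 = 1688 N.
ΣF_y = 0: A_y + T·sin55° − 2450 − 1350 = 0 → A_y = 3800 − 2943.73 × 0.819152 = 1389 N.

T = 2944 N, A_x = 1688 N, A_y = 1389 N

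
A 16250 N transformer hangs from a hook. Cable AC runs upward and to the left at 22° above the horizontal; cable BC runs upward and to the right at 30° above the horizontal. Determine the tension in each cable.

T_AC = 17860 N, T_BC = 19120 N

ΣF_x = 0: −T_AC·cos22° + T_BC·cos30° = 0 → T_BC = 1.07062·T_AC.
ΣF_y = 0: T_AC·sin22° + T_BC·sin30° = 16250.
Substitute: T_AC·(0.374607 + 1.07062·0.5) = 16250 → T_AC = 17858.8 ≈ 17860 N.
Then T_BC = 1.07062 × 17858.8 = 19120 N.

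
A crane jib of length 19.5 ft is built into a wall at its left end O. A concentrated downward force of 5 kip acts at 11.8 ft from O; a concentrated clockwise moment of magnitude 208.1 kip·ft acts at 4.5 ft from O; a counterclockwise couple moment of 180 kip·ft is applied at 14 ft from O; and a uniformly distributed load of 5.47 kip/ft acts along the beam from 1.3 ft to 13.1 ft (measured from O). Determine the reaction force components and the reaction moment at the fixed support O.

Resultant of the distributed load: 5.47 × 11.8 = 64.546 kip at 7.2 ft from O.
ΣF_x = 0: O_x = 0.
ΣF_y = 0: O_y − 5 − 5.47·11.8 = 0 → O_y = 69.55 kip.
ΣM about O: M_O − 5·11.8 − 208.1 + 180 − (5.47·11.8)·7.2 = 0 → M_O = 551.8 kip·ft.

O_x = 0, O_y = 69.55 kip, M_O = 551.8 kip·ft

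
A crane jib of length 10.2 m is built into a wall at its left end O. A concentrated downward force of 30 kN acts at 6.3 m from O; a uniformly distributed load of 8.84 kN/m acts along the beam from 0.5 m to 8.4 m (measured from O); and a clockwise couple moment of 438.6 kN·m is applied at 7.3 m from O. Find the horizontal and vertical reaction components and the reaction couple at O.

O_x = 0, O_y = 99.84 kN, M_O = 938.4 kN·m

Resultant of the distributed load: 8.84 × 7.9 = 69.836 kN at 4.45 m from O.
ΣF_x = 0: O_x = 0.
ΣF_y = 0: O_y − 30 − 8.84·7.9 = 0 → O_y = 99.84 kN.
ΣM about O: M_O − 30·6.3 − (8.84·7.9)·4.45 − 438.6 = 0 → M_O = 938.4 kN·m.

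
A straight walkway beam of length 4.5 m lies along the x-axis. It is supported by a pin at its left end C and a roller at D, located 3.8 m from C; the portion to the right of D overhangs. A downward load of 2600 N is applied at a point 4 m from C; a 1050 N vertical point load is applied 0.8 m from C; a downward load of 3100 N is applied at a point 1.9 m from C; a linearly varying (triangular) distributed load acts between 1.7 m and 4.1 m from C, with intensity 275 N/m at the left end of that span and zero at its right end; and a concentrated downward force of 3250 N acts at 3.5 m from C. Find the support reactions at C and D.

C_x = 0, C_y = 2612 N, D_y = 7718 N

Resultant of the triangular load: ½ × 275 × 2.4 = 330 N, acting at 2.5 m from C (one-third of the span from the peak).
Moments about C: D_y·3.8 − 2600·4 − 1050·0.8 − 3100·1.9 − (½·275·2.4)·2.5 − 3250·3.5 = 0 → D_y = 29330/3.8 = 7718.42 ≈ 7718 N.
ΣF_y = 0: C_y + 7718.42 − 2600 − 1050 − 3100 − ½·275·2.4 − 3250 = 0 → C_y = 2612 N.
ΣF_x = 0: no horizontal applied forces, so C_x = 0.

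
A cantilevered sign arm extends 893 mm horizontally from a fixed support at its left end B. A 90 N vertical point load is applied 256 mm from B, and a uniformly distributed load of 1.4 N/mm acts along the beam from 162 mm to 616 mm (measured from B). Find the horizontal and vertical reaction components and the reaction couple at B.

Resultant of the distributed load: 1.4 × 454 = 635.6 N at 389 mm from B.
ΣF_x = 0: B_x = 0.
ΣF_y = 0: B_y − 90 − 1.4·454 = 0 → B_y = 725.6 N.
ΣM about B: M_B − 90·256 − (1.4·454)·389 = 0 → M_B = 270300 N·mm.

B_x = 0, B_y = 725.6 N, M_B = 270300 N·mm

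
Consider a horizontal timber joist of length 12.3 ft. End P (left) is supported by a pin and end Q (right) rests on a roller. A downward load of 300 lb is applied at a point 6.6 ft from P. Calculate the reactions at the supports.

P_x = 0, P_y = 139.0 lb, Q_y = 161.0 lb

ΣM about P: Q_y·12.3 − 300·6.6 = 0 → Q_y = 1980/12.3 = 160.976 ≈ 161.0 lb.
ΣF_y = 0: P_y + 160.976 − 300 = 0 → P_y = 139.0 lb.
ΣF_x = 0: no horizontal applied forces, so P_x = 0.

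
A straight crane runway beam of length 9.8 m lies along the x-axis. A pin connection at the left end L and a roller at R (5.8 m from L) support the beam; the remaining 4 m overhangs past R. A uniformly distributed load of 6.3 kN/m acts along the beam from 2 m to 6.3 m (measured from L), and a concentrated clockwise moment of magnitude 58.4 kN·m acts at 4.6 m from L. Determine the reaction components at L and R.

Resultant of the distributed load: 6.3 × 4.3 = 27.09 kN at 4.15 m from L.
ΣM about L: R_y·5.8 − (6.3·4.3)·4.15 − 58.4 = 0 → R_y = 170.8235/5.8 = 29.4523 ≈ 29.45 kN.
ΣF_y = 0: L_y + 29.4523 − 6.3·4.3 = 0 → L_y = -2.362 kN.
ΣF_x = 0: no horizontal applied forces, so L_x = 0.

L_x = 0, L_y = -2.362 kN, R_y = 29.45 kN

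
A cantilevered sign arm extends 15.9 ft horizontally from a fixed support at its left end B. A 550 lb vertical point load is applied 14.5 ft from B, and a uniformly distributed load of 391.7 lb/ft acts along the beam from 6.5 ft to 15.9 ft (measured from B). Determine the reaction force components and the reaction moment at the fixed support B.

B_x = 0, B_y = 4232 lb, M_B = 49210 lb·ft

Resultant of the distributed load: 391.7 × 9.4 = 3681.98 lb at 11.2 ft from B.
ΣF_x = 0: B_x = 0.
ΣF_y = 0: B_y − 550 − 391.7·9.4 = 0 → B_y = 4232 lb.
ΣM about B: M_B − 550·14.5 − (391.7·9.4)·11.2 = 0 → M_B = 49210 lb·ft.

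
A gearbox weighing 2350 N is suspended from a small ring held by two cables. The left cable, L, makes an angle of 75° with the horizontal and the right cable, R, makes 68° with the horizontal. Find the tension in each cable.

ΣF_x = 0: −T_L·cos75° + T_R·cos68° = 0 → T_R = 0.690909·T_L.
ΣF_y = 0: T_L·sin75° + T_R·sin68° = 2350.
Substitute: T_L·(0.965926 + 0.690909·0.927184) = 2350 → T_L = 1462.78 ≈ 1463 N.
Then T_R = 0.690909 × 1462.78 = 1011 N.

T_L = 1463 N, T_R = 1011 N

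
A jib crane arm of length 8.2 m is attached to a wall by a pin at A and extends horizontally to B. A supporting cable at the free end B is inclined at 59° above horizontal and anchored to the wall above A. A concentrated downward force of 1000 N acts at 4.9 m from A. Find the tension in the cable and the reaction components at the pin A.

T = 697.1 N, A_x = 359.1 N, A_y = 402.4 N

ΣM about A: T·sin59°·8.2 − 1000·4.9 = 0 → T = 4900/(8.2·0.857167) = 697.135 ≈ 697.1 N.
ΣF_x = 0: A_x − T·cos59° = 0 → A_x = 697.135 × 0.515038 = 359.1 N.
ΣF_y = 0: A_y + T·sin59° − 1000 = 0 → A_y = 1000 − 697.135 × 0.857167 = 402.4 N.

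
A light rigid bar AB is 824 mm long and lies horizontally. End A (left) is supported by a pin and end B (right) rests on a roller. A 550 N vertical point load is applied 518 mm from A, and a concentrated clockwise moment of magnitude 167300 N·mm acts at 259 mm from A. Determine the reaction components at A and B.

A_x = 0, A_y = 1.214 N, B_y = 548.8 N

ΣM about A: B_y·824 − 550·518 − 167300 = 0 → B_y = 452200/824 = 548.786 ≈ 548.8 N.
ΣF_y = 0: A_y + 548.786 − 550 = 0 → A_y = 1.214 N.
ΣF_x = 0: no horizontal applied forces, so A_x = 0.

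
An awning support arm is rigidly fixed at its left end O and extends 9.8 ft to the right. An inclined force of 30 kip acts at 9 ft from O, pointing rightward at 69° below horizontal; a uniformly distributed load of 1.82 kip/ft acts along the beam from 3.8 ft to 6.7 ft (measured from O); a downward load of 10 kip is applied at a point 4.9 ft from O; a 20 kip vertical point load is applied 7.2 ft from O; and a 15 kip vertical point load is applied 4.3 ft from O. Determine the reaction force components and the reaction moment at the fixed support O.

O_x = -10.75 kip, O_y = 78.29 kip, M_O = 537.3 kip·ft

Resultant of the distributed load: 1.82 × 2.9 = 5.278 kip at 5.25 ft from O.
ΣF_x = 0: O_x + 30·cos69° = 0 → O_x = -10.75 kip.
ΣF_y = 0: O_y − 30·sin69° − 1.82·2.9 − 10 − 20 − 15 = 0 → O_y = 78.29 kip.
ΣM about O: M_O − 30·sin69°·9 − (1.82·2.9)·5.25 − 10·4.9 − 20·7.2 − 15·4.3 = 0 → M_O = 537.3 kip·ft.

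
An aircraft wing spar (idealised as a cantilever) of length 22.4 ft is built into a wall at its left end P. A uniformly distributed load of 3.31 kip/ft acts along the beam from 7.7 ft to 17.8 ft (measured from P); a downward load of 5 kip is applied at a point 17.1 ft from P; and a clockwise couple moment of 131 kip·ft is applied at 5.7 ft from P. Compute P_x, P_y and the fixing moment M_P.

P_x = 0, P_y = 38.43 kip, M_P = 642.7 kip·ft

Resultant of the distributed load: 3.31 × 10.1 = 33.431 kip at 12.75 ft from P.
ΣF_x = 0: P_x = 0.
ΣF_y = 0: P_y − 3.31·10.1 − 5 = 0 → P_y = 38.43 kip.
ΣM about P: M_P − (3.31·10.1)·12.75 − 5·17.1 − 131 = 0 → M_P = 642.7 kip·ft.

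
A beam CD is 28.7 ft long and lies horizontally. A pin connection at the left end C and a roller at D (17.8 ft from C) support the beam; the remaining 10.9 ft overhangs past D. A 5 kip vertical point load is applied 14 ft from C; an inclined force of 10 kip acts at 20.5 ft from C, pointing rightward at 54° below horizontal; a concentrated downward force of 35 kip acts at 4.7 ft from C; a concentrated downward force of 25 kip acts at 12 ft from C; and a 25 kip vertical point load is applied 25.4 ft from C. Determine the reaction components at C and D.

C_x = -5.878 kip, C_y = 23.07 kip, D_y = 75.02 kip

Taking moments about C: D_y·17.8 − 5·14 − 10·sin54°·20.5 − 35·4.7 − 25·12 − 25·25.4 = 0 → D_y = 1335.35/17.8 = 75.0197 ≈ 75.02 kip.
ΣF_y = 0: C_y + 75.0197 − 5 − 10·sin54° − 35 − 25 − 25 = 0 → C_y = 23.07 kip.
ΣF_x = 0: C_x + 10·cos54° = 0 → C_x = -5.878 kip.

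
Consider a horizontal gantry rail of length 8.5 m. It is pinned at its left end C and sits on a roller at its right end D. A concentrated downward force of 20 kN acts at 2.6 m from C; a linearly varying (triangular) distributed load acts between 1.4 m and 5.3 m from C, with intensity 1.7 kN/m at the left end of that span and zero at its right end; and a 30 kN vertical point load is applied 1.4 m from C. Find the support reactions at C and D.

Resultant of the triangular load: ½ × 1.7 × 3.9 = 3.315 kN, acting at 2.7 m from C (one-third of the span from the peak).
ΣM about C: D_y·8.5 − 20·2.6 − (½·1.7·3.9)·2.7 − 30·1.4 = 0 → D_y = 102.9505/8.5 = 12.1118 ≈ 12.11 kN.
ΣF_y = 0: C_y + 12.1118 − 20 − ½·1.7·3.9 − 30 = 0 → C_y = 41.20 kN.
ΣF_x = 0: no horizontal applied forces, so C_x = 0.

C_x = 0, C_y = 41.20 kN, D_y = 12.11 kN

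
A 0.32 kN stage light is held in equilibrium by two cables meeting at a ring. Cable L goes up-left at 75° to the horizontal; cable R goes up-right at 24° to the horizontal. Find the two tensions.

T_L = 0.2960 kN, T_R = 0.08385 kN

ΣF_x = 0: −T_L·cos75° + T_R·cos24° = 0 → T_R = 0.283313·T_L.
ΣF_y = 0: T_L·sin75° + T_R·sin24° = 0.32.
Substitute: T_L·(0.965926 + 0.283313·0.406737) = 0.32 → T_L = 0.295978 ≈ 0.2960 kN.
Then T_R = 0.283313 × 0.295978 = 0.08385 kN.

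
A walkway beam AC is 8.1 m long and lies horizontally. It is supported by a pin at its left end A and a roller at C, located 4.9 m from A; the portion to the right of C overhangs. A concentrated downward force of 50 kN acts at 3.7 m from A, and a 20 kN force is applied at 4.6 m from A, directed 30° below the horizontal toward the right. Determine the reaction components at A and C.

A_x = -17.32 kN, A_y = 12.86 kN, C_y = 47.14 kN

Moments about A: C_y·4.9 − 50·3.7 − 20·sin30°·4.6 = 0 → C_y = 231/4.9 = 47.1429 ≈ 47.14 kN.
ΣF_y = 0: A_y + 47.1429 − 50 − 20·sin30° = 0 → A_y = 12.86 kN.
ΣF_x = 0: A_x + 20·cos30° = 0 → A_x = -17.32 kN.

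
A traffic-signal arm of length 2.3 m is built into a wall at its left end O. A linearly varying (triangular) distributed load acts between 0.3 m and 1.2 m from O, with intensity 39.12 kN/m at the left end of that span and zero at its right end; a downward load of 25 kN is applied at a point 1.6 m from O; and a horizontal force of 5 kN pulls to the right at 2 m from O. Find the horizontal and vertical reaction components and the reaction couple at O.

O_x = -5.000 kN, O_y = 42.60 kN, M_O = 50.56 kN·m

Resultant of the triangular load: ½ × 39.12 × 0.9 = 17.604 kN, acting at 0.6 m from O (one-third of the span from the peak).
ΣF_x = 0: O_x + 5 = 0 → O_x = -5.000 kN.
ΣF_y = 0: O_y − ½·39.12·0.9 − 25 = 0 → O_y = 42.60 kN.
ΣM about O: M_O − (½·39.12·0.9)·0.6 − 25·1.6 = 0 → M_O = 50.56 kN·m.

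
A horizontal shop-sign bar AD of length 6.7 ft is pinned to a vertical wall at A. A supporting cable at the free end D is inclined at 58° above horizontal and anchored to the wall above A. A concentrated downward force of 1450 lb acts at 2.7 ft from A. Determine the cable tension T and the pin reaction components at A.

T = 689.0 lb, A_x = 365.1 lb, A_y = 865.7 lb

ΣM about A: T·sin58°·6.7 − 1450·2.7 = 0 → T = 3915/(6.7·0.848048) = 689.027 ≈ 689.0 lb.
ΣF_x = 0: A_x − T·cos58° = 0 → A_x = 689.027 × 0.529919 = 365.1 lb.
ΣF_y = 0: A_y + T·sin58° − 1450 = 0 → A_y = 1450 − 689.027 × 0.848048 = 865.7 lb.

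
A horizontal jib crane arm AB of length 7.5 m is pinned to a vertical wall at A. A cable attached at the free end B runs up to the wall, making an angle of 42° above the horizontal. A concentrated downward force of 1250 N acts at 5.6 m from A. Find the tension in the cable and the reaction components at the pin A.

ΣM about A: T·sin42°·7.5 − 1250·5.6 = 0 → T = 7000/(7.5·0.669131) = 1394.84 ≈ 1395 N.
ΣF_x = 0: A_x − T·cos42° = 0 → A_x = 1394.84 × 0.743145 = 1037 N.
ΣF_y = 0: A_y + T·sin42° − 1250 = 0 → A_y = 1250 − 1394.84 × 0.669131 = 316.7 N.

T = 1395 N, A_x = 1037 N, A_y = 316.7 N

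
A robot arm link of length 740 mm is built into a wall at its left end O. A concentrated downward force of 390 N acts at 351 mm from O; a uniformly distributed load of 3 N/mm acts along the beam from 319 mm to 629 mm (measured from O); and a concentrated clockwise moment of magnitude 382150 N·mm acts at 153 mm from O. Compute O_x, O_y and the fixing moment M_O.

Resultant of the distributed load: 3 × 310 = 930 N at 474 mm from O.
ΣF_x = 0: O_x = 0.
ΣF_y = 0: O_y − 390 − 3·310 = 0 → O_y = 1320 N.
ΣM about O: M_O − 390·351 − (3·310)·474 − 382150 = 0 → M_O = 959900 N·mm.

O_x = 0, O_y = 1320 N, M_O = 959900 N·mm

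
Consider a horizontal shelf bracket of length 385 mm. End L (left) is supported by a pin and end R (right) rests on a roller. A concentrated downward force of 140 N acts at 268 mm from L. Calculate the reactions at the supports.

ΣM about L: R_y·385 − 140·268 = 0 → R_y = 37520/385 = 97.4545 ≈ 97.45 N.
ΣF_y = 0: L_y + 97.4545 − 140 = 0 → L_y = 42.55 N.
ΣF_x = 0: no horizontal applied forces, so L_x = 0.

L_x = 0, L_y = 42.55 N, R_y = 97.45 N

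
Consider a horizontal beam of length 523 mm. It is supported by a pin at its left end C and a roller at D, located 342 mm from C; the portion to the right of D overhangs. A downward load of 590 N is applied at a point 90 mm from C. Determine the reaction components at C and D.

ΣM about C: D_y·342 − 590·90 = 0 → D_y = 53100/342 = 155.263 ≈ 155.3 N.
ΣF_y = 0: C_y + 155.263 − 590 = 0 → C_y = 434.7 N.
ΣF_x = 0: no horizontal applied forces, so C_x = 0.

C_x = 0, C_y = 434.7 N, D_y = 155.3 N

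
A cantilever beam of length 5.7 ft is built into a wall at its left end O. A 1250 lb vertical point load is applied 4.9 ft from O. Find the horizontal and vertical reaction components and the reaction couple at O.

O_x = 0, O_y = 1250 lb, M_O = 6125 lb·ft

ΣF_x = 0: O_x = 0.
ΣF_y = 0: O_y − 1250 = 0 → O_y = 1250 lb.
ΣM about O: M_O − 1250·4.9 = 0 → M_O = 6125 lb·ft.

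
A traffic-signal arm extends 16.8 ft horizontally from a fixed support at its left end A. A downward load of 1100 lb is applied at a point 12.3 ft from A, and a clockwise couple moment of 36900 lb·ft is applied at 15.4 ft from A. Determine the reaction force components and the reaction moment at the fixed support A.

ΣF_x = 0: A_x = 0.
ΣF_y = 0: A_y − 1100 = 0 → A_y = 1100 lb.
ΣM about A: M_A − 1100·12.3 − 36900 = 0 → M_A = 50430 lb·ft.

A_x = 0, A_y = 1100 lb, M_A = 50430 lb·ft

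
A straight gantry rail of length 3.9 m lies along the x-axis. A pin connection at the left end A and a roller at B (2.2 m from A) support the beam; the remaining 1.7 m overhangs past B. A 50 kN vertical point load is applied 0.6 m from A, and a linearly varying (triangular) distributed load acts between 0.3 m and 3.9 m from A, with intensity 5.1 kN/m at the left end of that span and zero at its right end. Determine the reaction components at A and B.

Resultant of the triangular load: ½ × 5.1 × 3.6 = 9.18 kN, acting at 1.5 m from A (one-third of the span from the peak).
Taking moments about A: B_y·2.2 − 50·0.6 − (½·5.1·3.6)·1.5 = 0 → B_y = 43.77/2.2 = 19.8955 ≈ 19.90 kN.
ΣF_y = 0: A_y + 19.8955 − 50 − ½·5.1·3.6 = 0 → A_y = 39.28 kN.
ΣF_x = 0: no horizontal applied forces, so A_x = 0.

A_x = 0, A_y = 39.28 kN, B_y = 19.90 kN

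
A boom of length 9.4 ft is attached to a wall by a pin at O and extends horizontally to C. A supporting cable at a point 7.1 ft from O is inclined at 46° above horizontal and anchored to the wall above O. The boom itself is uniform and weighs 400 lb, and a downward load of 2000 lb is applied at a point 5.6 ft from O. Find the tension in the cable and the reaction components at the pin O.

ΣM about O: T·sin46°·7.1 − 400·4.7 − 2000·5.6 = 0 → T = 13080/(7.1·0.71934) = 2561.03 ≈ 2561 lb.
ΣF_x = 0: O_x − T·cos46° = 0 → O_x = 2561.03 × 0.694658 = 1779 lb.
ΣF_y = 0: O_y + T·sin46° − 400 − 2000 = 0 → O_y = 2400 − 2561.03 × 0.71934 = 557.7 lb.

T = 2561 lb, O_x = 1779 lb, O_y = 557.7 lb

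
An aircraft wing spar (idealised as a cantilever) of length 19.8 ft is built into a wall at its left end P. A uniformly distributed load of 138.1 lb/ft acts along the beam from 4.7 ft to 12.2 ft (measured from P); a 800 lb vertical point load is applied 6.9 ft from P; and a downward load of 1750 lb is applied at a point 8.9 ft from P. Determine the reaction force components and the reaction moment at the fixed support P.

P_x = 0, P_y = 3586 lb, M_P = 29850 lb·ft

Resultant of the distributed load: 138.1 × 7.5 = 1035.75 lb at 8.45 ft from P.
ΣF_x = 0: P_x = 0.
ΣF_y = 0: P_y − 138.1·7.5 − 800 − 1750 = 0 → P_y = 3586 lb.
ΣM about P: M_P − (138.1·7.5)·8.45 − 800·6.9 − 1750·8.9 = 0 → M_P = 29850 lb·ft.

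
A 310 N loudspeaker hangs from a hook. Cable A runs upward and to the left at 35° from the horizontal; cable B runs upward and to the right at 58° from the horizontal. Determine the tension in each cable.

ΣF_x = 0: −T_A·cos35° + T_B·cos58° = 0 → T_B = 1.54581·T_A.
ΣF_y = 0: T_A·sin35° + T_B·sin58° = 310.
Substitute: T_A·(0.573576 + 1.54581·0.848048) = 310 → T_A = 164.5 N.
Then T_B = 1.54581 × 164.5 = 254.3 N.

T_A = 164.5 N, T_B = 254.3 N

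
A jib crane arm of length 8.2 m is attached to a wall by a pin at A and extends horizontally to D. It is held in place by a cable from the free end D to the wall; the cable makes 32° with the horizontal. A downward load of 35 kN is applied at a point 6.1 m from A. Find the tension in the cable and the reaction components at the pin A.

ΣM about A: T·sin32°·8.2 − 35·6.1 = 0 → T = 213.5/(8.2·0.529919) = 49.1331 ≈ 49.13 kN.
ΣF_x = 0: A_x − T·cos32° = 0 → A_x = 49.1331 × 0.848048 = 41.67 kN.
ΣF_y = 0: A_y + T·sin32° − 35 = 0 → A_y = 35 − 49.1331 × 0.529919 = 8.963 kN.

T = 49.13 kN, A_x = 41.67 kN, A_y = 8.963 kN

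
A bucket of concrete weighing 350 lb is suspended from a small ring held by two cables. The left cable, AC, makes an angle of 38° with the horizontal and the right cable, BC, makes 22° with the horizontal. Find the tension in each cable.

T_AC = 374.7 lb, T_BC = 318.5 lb

ΣF_x = 0: −T_AC·cos38° + T_BC·cos22° = 0 → T_BC = 0.849897·T_AC.
ΣF_y = 0: T_AC·sin38° + T_BC·sin22° = 350.
Substitute: T_AC·(0.615661 + 0.849897·0.374607) = 350 → T_AC = 374.717 ≈ 374.7 lb.
Then T_BC = 0.849897 × 374.717 = 318.5 lb.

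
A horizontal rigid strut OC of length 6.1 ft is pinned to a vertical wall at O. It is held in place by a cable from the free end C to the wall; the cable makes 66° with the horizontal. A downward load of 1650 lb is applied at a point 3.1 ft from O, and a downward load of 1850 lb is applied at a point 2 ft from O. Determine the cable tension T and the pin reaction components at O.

T = 1582 lb, O_x = 643.4 lb, O_y = 2055 lb

ΣM about O: T·sin66°·6.1 − 1650·3.1 − 1850·2 = 0 → T = 8815/(6.1·0.913545) = 1581.84 ≈ 1582 lb.
ΣF_x = 0: O_x − T·cos66° = 0 → O_x = 1581.84 × 0.406737 = 643.4 lb.
ΣF_y = 0: O_y + T·sin66° − 1650 − 1850 = 0 → O_y = 3500 − 1581.84 × 0.913545 = 2055 lb.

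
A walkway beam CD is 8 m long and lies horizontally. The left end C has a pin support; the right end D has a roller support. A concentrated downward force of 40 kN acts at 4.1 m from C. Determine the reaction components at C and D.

C_x = 0, C_y = 19.50 kN, D_y = 20.50 kN

Moments about C: D_y·8 − 40·4.1 = 0 → D_y = 164/8 = 20.50 kN.
ΣF_y = 0: C_y + 20.5 − 40 = 0 → C_y = 19.50 kN.
ΣF_x = 0: no horizontal applied forces, so C_x = 0.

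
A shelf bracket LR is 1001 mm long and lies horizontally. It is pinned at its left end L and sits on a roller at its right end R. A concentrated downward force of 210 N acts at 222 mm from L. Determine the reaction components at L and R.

L_x = 0, L_y = 163.4 N, R_y = 46.57 N

ΣM about L: R_y·1001 − 210·222 = 0 → R_y = 46620/1001 = 46.5734 ≈ 46.57 N.
ΣF_y = 0: L_y + 46.5734 − 210 = 0 → L_y = 163.4 N.
ΣF_x = 0: no horizontal applied forces, so L_x = 0.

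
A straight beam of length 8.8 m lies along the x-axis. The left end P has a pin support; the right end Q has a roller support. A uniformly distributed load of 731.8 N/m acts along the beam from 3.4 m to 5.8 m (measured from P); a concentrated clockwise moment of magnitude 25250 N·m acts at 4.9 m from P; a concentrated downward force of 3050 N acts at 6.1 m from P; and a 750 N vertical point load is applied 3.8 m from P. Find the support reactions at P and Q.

P_x = 0, P_y = -669.1 N, Q_y = 6225 N

Resultant of the distributed load: 731.8 × 2.4 = 1756.32 N at 4.6 m from P.
Taking moments about P: Q_y·8.8 − (731.8·2.4)·4.6 − 25250 − 3050·6.1 − 750·3.8 = 0 → Q_y = 54784.072/8.8 = 6225.46 ≈ 6225 N.
ΣF_y = 0: P_y + 6225.46 − 731.8·2.4 − 3050 − 750 = 0 → P_y = -669.1 N.
ΣF_x = 0: no horizontal applied forces, so P_x = 0.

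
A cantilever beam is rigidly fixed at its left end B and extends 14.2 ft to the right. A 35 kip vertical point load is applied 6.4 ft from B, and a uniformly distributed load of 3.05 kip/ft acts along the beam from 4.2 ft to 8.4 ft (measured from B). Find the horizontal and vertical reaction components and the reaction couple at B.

Resultant of the distributed load: 3.05 × 4.2 = 12.81 kip at 6.3 ft from B.
ΣF_x = 0: B_x = 0.
ΣF_y = 0: B_y − 35 − 3.05·4.2 = 0 → B_y = 47.81 kip.
ΣM about B: M_B − 35·6.4 − (3.05·4.2)·6.3 = 0 → M_B = 304.7 kip·ft.

B_x = 0, B_y = 47.81 kip, M_B = 304.7 kip·ft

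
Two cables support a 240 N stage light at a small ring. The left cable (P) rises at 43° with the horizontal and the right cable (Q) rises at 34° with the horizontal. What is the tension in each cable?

T_P = 204.2 N, T_Q = 180.1 N

ΣF_x = 0: −T_P·cos43° + T_Q·cos34° = 0 → T_Q = 0.882172·T_P.
ΣF_y = 0: T_P·sin43° + T_Q·sin34° = 240.
Substitute: T_P·(0.681998 + 0.882172·0.559193) = 240 → T_P = 204.203 ≈ 204.2 N.
Then T_Q = 0.882172 × 204.203 = 180.1 N.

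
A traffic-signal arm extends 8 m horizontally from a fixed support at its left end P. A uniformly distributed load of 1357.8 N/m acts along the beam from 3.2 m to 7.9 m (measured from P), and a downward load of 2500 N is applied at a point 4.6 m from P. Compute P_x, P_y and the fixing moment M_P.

Resultant of the distributed load: 1357.8 × 4.7 = 6381.66 N at 5.55 m from P.
ΣF_x = 0: P_x = 0.
ΣF_y = 0: P_y − 1357.8·4.7 − 2500 = 0 → P_y = 8882 N.
ΣM about P: M_P − (1357.8·4.7)·5.55 − 2500·4.6 = 0 → M_P = 46920 N·m.

P_x = 0, P_y = 8882 N, M_P = 46920 N·m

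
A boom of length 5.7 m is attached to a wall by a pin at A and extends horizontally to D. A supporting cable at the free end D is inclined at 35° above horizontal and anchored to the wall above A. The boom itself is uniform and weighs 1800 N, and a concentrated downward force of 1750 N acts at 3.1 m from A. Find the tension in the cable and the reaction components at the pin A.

ΣM about A: T·sin35°·5.7 − 1800·2.85 − 1750·3.1 = 0 → T = 10555/(5.7·0.573576) = 3228.44 ≈ 3228 N.
ΣF_x = 0: A_x − T·cos35° = 0 → A_x = 3228.44 × 0.819152 = 2645 N.
ΣF_y = 0: A_y + T·sin35° − 1800 − 1750 = 0 → A_y = 3550 − 3228.44 × 0.573576 = 1698 N.

T = 3228 N, A_x = 2645 N, A_y = 1698 N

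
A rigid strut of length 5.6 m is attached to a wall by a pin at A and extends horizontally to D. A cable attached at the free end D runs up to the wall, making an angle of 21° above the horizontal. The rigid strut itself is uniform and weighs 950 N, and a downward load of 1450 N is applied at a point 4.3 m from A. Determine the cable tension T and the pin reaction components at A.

T = 4432 N, A_x = 4138 N, A_y = 811.6 N

ΣM about A: T·sin21°·5.6 − 950·2.8 − 1450·4.3 = 0 → T = 8895/(5.6·0.358368) = 4432.3 ≈ 4432 N.
ΣF_x = 0: A_x − T·cos21° = 0 → A_x = 4432.3 × 0.93358 = 4138 N.
ΣF_y = 0: A_y + T·sin21° − 950 − 1450 = 0 → A_y = 2400 − 4432.3 × 0.358368 = 811.6 N.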